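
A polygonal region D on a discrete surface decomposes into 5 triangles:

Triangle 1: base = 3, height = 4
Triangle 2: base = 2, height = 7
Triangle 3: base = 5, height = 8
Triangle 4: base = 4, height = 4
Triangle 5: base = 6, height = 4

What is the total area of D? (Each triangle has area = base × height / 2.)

(1/2)×3×4 + (1/2)×2×7 + (1/2)×5×8 + (1/2)×4×4 + (1/2)×6×4 = 53.0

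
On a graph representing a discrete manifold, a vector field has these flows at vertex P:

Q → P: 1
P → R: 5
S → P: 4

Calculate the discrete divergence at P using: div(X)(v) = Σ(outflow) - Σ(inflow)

Divergence = sum of outgoing flows = (-1) + 5 + (-4) = 0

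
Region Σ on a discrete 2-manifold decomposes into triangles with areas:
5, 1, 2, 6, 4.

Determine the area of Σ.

5 + 1 + 2 + 6 + 4 = 18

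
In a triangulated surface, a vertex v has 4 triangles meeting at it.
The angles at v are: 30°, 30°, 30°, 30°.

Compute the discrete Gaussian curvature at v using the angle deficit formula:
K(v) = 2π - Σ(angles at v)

Sum of angles = 120°. K = 360° - 120° = 240° = 4π/3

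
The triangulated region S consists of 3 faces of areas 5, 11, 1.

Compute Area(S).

5 + 11 + 1 = 17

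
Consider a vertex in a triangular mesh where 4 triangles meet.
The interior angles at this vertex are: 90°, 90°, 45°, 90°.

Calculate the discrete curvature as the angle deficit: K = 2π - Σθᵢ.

Sum of angles = 315°. K = 360° - 315° = 45°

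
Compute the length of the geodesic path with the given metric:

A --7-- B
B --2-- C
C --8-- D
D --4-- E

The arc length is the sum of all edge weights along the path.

Arc length = 7 + 2 + 8 + 4 = 21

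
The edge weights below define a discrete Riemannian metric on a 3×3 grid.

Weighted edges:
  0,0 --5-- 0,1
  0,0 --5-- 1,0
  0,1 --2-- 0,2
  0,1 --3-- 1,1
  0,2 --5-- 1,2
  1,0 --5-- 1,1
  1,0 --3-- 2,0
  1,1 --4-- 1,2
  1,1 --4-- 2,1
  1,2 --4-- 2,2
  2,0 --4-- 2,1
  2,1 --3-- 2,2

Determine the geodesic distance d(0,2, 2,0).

Shortest path: 0,2 → 0,1 → 1,1 → 2,1 → 2,0, total weight = 13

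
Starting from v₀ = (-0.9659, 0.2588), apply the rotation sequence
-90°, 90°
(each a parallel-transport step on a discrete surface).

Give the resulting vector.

Total rotation: (-90°) + 90° = 0°. Final vector: (-0.9659, 0.2588)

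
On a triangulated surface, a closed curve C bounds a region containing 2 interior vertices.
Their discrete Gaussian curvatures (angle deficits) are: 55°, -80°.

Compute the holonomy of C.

Holonomy = total enclosed curvature = 55° + (-80°) = -25°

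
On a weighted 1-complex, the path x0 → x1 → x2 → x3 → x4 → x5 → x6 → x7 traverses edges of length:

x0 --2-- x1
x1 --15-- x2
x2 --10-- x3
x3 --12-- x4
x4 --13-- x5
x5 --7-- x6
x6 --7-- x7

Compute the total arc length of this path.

Arc length = 2 + 15 + 10 + 12 + 13 + 7 + 7 = 66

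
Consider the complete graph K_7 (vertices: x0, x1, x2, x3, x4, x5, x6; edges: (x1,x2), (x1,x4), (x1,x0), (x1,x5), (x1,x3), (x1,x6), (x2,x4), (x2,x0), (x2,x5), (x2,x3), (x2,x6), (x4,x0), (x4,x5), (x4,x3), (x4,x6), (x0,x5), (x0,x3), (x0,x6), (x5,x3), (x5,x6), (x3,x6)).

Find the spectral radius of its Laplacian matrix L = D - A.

For the complete graph K_n, L = nI − J (J = all-ones matrix). J has eigenvalues n (once, eigenvector 𝟙) and 0 (multiplicity n−1), so L has eigenvalues 0 (once) and n (multiplicity n−1). Here n = 7: eigenvalue 0 once and 7 with multiplicity 6.
Laplacian eigenvalues: [0.0, 7.0, 7.0, 7.0, 7.0, 7.0, 7.0]. Largest eigenvalue (spectral radius) = 7.0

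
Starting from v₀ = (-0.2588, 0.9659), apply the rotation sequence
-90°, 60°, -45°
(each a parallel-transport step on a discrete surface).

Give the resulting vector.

Total rotation: (-90°) + 60° + (-45°) = -75°. Final vector: (0.8660, 0.5000)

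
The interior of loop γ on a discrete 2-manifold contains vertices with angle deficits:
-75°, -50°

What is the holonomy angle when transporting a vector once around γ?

Holonomy = total enclosed curvature = (-75°) + (-50°) = -125°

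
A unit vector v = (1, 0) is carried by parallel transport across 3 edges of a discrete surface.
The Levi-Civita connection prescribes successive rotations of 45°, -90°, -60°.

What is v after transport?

Total rotation: 45° + (-90°) + (-60°) = -105°. Final vector: (-0.2588, -0.9659)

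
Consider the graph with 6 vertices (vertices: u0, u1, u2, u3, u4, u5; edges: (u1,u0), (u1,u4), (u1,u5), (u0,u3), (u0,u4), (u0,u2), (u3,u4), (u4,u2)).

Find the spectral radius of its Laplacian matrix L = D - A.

Degrees: deg(u0) = 4, deg(u1) = 3, deg(u2) = 2, deg(u3) = 2, deg(u4) = 4, deg(u5) = 1.
L = D − A with rows/columns ordered (u0, u1, u2, u3, u4, u5):
  [ 4, -1, -1, -1, -1,  0]
  [-1,  3,  0,  0, -1, -1]
  [-1,  0,  2,  0, -1,  0]
  [-1,  0,  0,  2, -1,  0]
  [-1, -1, -1, -1,  4,  0]
  [ 0, -1,  0,  0,  0,  1]
Characteristic polynomial: det(λI − L) = λ(λ² − 6λ + 4)(λ − 2)(λ − 3)(λ − 5).
Roots: λ = 0; (λ² − 6λ + 4) = 0 ⇒ λ = 3 ± √5 ≈ 0.7639, 5.2361; (λ − 2) = 0 ⇒ λ = 2; (λ − 3) = 0 ⇒ λ = 3; (λ − 5) = 0 ⇒ λ = 5.
(Check: the roots sum (with multiplicity) to 16, matching trace L = Σdeg = 2·8 = 16.)
Laplacian eigenvalues: [0.0, 0.7639, 2.0, 3.0, 5.0, 5.2361]. Largest eigenvalue (spectral radius) = 5.2361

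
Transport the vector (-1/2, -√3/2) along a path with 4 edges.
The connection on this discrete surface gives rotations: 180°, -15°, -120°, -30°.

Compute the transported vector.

Total rotation: 180° + (-15°) + (-120°) + (-30°) = 15°. Final vector: (-0.2588, -0.9659)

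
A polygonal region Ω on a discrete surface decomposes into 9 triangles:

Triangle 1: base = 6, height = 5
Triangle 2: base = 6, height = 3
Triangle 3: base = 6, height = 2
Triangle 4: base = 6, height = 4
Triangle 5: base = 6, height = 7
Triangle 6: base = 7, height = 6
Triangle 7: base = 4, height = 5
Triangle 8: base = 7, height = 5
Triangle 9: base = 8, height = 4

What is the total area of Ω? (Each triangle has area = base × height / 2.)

(1/2)×6×5 + (1/2)×6×3 + (1/2)×6×2 + (1/2)×6×4 + (1/2)×6×7 + (1/2)×7×6 + (1/2)×4×5 + (1/2)×7×5 + (1/2)×8×4 = 127.5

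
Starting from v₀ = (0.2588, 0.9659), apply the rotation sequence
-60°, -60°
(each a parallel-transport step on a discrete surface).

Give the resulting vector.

Total rotation: (-60°) + (-60°) = -120°. Final vector: (0.7071, -0.7071)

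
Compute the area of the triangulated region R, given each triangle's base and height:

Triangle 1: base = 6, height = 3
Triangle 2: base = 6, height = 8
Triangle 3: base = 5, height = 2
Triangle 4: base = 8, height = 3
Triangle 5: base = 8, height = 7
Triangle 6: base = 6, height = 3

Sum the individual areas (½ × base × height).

(1/2)×6×3 + (1/2)×6×8 + (1/2)×5×2 + (1/2)×8×3 + (1/2)×8×7 + (1/2)×6×3 = 87.0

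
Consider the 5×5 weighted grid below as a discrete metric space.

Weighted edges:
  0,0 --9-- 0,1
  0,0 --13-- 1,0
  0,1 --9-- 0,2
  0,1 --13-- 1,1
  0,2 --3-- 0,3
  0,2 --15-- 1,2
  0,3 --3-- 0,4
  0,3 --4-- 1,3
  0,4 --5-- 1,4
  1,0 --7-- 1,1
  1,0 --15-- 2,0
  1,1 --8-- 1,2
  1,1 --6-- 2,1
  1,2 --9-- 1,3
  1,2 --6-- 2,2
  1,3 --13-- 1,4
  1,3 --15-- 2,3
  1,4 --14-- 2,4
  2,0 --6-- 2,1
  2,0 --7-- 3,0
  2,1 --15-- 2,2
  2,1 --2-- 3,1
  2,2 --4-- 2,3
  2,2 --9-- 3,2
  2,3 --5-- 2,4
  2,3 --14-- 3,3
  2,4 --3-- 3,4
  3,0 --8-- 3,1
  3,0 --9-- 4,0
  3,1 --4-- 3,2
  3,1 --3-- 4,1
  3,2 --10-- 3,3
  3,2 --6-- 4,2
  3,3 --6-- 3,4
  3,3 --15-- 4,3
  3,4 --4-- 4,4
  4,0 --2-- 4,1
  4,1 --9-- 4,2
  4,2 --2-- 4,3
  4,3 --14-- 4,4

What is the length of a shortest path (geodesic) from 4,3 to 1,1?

Shortest path: 4,3 → 4,2 → 3,2 → 3,1 → 2,1 → 1,1, total weight = 20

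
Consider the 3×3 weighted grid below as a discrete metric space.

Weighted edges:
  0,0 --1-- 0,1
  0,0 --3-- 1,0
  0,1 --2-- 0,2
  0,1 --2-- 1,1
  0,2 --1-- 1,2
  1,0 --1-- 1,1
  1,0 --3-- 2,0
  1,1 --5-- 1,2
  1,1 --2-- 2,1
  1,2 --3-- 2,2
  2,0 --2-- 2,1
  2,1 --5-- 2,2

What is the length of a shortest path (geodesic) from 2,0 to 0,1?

Shortest path: 2,0 → 2,1 → 1,1 → 0,1, total weight = 6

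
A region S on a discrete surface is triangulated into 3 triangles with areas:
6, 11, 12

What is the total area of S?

6 + 11 + 12 = 29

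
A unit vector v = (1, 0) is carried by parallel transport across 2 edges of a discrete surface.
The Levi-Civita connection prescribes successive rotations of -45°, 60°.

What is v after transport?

Total rotation: (-45°) + 60° = 15°. Final vector: (0.9659, 0.2588)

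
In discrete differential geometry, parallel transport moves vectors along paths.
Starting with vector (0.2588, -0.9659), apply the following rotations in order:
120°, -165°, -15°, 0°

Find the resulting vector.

Total rotation: 120° + (-165°) + (-15°) + 0° = -60°. Final vector: (-0.7071, -0.7071)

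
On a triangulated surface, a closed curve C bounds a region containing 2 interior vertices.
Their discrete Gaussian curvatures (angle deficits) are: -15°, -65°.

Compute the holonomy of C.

Holonomy = total enclosed curvature = (-15°) + (-65°) = -80°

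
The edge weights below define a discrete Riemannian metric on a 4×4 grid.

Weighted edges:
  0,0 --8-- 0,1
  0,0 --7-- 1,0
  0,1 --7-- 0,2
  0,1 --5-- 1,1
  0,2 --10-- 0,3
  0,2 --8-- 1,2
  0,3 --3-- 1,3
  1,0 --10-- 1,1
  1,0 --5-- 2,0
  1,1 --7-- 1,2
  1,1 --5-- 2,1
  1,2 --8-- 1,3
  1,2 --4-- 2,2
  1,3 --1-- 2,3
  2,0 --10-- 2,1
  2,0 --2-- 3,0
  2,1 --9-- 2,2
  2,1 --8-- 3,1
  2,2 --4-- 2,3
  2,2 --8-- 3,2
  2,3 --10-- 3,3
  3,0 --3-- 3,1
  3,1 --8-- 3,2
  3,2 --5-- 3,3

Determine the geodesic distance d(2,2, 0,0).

Shortest path: 2,2 → 1,2 → 1,1 → 0,1 → 0,0, total weight = 24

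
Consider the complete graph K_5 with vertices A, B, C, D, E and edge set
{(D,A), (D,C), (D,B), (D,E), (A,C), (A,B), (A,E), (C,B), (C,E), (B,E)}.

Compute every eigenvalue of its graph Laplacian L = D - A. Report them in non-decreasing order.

For the complete graph K_n, L = nI − J (J = all-ones matrix). J has eigenvalues n (once, eigenvector 𝟙) and 0 (multiplicity n−1), so L has eigenvalues 0 (once) and n (multiplicity n−1). Here n = 5: eigenvalue 0 once and 5 with multiplicity 4.
Laplacian eigenvalues (increasing order): [0.0, 5.0, 5.0, 5.0, 5.0]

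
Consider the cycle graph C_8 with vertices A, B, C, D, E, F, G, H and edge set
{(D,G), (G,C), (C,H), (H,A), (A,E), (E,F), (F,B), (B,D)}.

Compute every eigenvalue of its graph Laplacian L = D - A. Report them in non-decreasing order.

The cycle graph C_n has Laplacian eigenvalues λ_k = 2 − 2cos(2πk/n), k = 0, 1, …, n−1. Here n = 8:
k=0: 2 − 2cos(0) = 0.0; k=1: 2 − 2cos(π/4) = 0.5858; k=2: 2 − 2cos(π/2) = 2.0; k=3: 2 − 2cos(3π/4) = 3.4142; k=4: 2 − 2cos(π) = 4.0; k=5: 2 − 2cos(5π/4) = 3.4142; k=6: 2 − 2cos(3π/2) = 2.0; k=7: 2 − 2cos(7π/4) = 0.5858.
Laplacian eigenvalues (increasing order): [0.0, 0.5858, 0.5858, 2.0, 2.0, 3.4142, 3.4142, 4.0]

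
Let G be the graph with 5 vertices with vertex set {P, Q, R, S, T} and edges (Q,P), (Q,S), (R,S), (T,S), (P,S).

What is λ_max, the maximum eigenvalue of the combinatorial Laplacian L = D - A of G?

Degrees: deg(P) = 2, deg(Q) = 2, deg(R) = 1, deg(S) = 4, deg(T) = 1.
L = D − A with rows/columns ordered (P, Q, R, S, T):
  [ 2, -1,  0, -1,  0]
  [-1,  2,  0, -1,  0]
  [ 0,  0,  1, -1,  0]
  [-1, -1, -1,  4, -1]
  [ 0,  0,  0, -1,  1]
Characteristic polynomial: det(λI − L) = λ(λ − 1)²(λ − 3)(λ − 5).
Roots: λ = 0; (λ − 1) = 0 ⇒ λ = 1 (multiplicity 2); (λ − 3) = 0 ⇒ λ = 3; (λ − 5) = 0 ⇒ λ = 5.
(Check: the roots sum (with multiplicity) to 10, matching trace L = Σdeg = 2·5 = 10.)
Laplacian eigenvalues: [0.0, 1.0, 1.0, 3.0, 5.0]. Largest eigenvalue (spectral radius) = 5.0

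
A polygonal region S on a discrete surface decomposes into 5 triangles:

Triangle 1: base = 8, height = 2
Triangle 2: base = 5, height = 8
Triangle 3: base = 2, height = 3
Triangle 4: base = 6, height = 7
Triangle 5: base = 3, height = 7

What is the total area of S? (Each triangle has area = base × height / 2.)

(1/2)×8×2 + (1/2)×5×8 + (1/2)×2×3 + (1/2)×6×7 + (1/2)×3×7 = 62.5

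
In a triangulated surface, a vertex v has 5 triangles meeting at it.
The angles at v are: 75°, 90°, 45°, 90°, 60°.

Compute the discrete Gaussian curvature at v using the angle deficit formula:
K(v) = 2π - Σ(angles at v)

Sum of angles = 360°. K = 360° - 360° = 0° = 0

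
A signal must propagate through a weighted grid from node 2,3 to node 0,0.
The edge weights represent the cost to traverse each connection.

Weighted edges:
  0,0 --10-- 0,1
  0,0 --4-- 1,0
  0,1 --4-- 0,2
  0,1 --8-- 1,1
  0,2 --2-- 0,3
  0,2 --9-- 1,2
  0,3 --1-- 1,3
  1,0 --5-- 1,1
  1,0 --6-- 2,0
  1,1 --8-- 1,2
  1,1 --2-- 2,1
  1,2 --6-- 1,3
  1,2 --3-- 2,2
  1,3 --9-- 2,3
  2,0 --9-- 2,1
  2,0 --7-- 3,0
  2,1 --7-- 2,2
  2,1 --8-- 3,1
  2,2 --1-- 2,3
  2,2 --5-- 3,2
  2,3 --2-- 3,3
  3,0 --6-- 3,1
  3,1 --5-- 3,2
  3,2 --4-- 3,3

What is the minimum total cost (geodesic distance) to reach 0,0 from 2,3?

Shortest path: 2,3 → 2,2 → 2,1 → 1,1 → 1,0 → 0,0, total weight = 19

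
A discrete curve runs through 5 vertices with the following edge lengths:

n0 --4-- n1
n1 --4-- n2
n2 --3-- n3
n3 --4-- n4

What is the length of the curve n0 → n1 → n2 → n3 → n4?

Arc length = 4 + 4 + 3 + 4 = 15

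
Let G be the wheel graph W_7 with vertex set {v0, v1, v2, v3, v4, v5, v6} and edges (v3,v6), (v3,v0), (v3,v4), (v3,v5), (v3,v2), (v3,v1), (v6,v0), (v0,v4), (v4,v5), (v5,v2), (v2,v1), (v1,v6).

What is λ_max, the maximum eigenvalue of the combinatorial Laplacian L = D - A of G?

The wheel W_7 is the join K_1 ∨ C_6 (a hub joined to every vertex of a cycle of length 6). For a join G ∨ H (G on p vertices, H on q vertices) the Laplacian spectrum is 0, p+q, the eigenvalues of L(G) other than one 0 each shifted by +q, and the eigenvalues of L(H) other than one 0 each shifted by +p. With G = K_1 (p = 1, nothing left after dropping its 0) and H = C_6 (q = 6, eigenvalues 2 − 2cos(2πk/6), k = 0, …, 5; drop k = 0), the spectrum of W_7 is 0, 7, and 1 + (2 − 2cos(2πk/6)) = 3 − 2cos(2πk/6) for k = 1, …, 5:
k=1: 3 − 2cos(π/3) = 2.0; k=2: 3 − 2cos(2π/3) = 4.0; k=3: 3 − 2cos(π) = 5.0; k=4: 3 − 2cos(4π/3) = 4.0; k=5: 3 − 2cos(5π/3) = 2.0.
Laplacian eigenvalues: [0.0, 2.0, 2.0, 4.0, 4.0, 5.0, 7.0]. Largest eigenvalue (spectral radius) = 7.0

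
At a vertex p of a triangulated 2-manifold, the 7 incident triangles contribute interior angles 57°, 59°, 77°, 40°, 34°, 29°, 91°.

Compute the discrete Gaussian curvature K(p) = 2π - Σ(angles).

Sum of angles = 387°. K = 360° - 387° = -27° = -3π/20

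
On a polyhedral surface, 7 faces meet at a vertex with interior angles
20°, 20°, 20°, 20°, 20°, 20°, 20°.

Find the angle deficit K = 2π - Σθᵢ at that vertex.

Sum of angles = 140°. K = 360° - 140° = 220°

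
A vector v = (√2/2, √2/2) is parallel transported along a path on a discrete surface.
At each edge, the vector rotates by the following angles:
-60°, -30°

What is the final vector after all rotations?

Total rotation: (-60°) + (-30°) = -90°. Final vector: (0.7071, -0.7071)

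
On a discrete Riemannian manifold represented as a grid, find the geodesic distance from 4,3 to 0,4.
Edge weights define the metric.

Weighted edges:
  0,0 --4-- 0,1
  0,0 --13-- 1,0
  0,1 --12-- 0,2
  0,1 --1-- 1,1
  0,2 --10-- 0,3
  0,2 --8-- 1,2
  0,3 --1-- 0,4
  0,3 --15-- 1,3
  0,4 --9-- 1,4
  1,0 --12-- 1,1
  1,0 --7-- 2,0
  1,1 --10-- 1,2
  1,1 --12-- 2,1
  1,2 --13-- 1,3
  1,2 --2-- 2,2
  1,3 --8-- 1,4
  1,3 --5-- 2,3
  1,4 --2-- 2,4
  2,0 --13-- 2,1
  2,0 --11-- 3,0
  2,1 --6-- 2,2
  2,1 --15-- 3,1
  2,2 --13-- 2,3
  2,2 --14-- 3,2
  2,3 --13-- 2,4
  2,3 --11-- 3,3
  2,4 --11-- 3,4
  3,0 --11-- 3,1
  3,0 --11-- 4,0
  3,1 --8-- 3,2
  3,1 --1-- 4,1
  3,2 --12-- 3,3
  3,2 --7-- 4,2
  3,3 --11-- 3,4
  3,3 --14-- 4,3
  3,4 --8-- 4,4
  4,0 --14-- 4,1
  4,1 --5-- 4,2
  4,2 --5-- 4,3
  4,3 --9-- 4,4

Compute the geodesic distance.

Shortest path: 4,3 → 4,4 → 3,4 → 2,4 → 1,4 → 0,4, total weight = 39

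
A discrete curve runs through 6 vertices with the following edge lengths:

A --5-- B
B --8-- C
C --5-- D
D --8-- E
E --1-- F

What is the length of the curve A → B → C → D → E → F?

Arc length = 5 + 8 + 5 + 8 + 1 = 27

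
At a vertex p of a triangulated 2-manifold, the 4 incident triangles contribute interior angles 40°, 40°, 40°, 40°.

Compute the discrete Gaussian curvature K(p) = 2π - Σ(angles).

Sum of angles = 160°. K = 360° - 160° = 200° = 10π/9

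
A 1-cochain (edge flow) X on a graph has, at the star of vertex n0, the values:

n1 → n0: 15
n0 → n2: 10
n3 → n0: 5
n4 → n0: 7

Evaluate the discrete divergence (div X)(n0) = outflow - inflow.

Divergence = sum of outgoing flows = (-15) + 10 + (-5) + (-7) = -17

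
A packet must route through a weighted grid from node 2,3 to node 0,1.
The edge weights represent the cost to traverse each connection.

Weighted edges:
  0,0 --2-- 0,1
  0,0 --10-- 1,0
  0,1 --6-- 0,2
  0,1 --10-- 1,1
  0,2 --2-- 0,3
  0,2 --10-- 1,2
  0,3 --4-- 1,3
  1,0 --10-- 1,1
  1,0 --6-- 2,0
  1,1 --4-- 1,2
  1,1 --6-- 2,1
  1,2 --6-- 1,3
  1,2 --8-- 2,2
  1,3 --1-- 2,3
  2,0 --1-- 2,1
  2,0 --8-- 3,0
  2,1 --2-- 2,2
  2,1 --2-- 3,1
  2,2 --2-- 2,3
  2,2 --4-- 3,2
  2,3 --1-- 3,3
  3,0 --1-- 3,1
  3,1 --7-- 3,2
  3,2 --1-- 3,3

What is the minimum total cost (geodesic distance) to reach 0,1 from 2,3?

Shortest path: 2,3 → 1,3 → 0,3 → 0,2 → 0,1, total weight = 13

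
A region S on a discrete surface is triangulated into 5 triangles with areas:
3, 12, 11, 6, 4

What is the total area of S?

3 + 12 + 11 + 6 + 4 = 36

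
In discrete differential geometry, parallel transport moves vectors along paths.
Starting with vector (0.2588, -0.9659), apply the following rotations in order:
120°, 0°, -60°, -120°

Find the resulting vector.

Total rotation: 120° + 0° + (-60°) + (-120°) = -60°. Final vector: (-0.7071, -0.7071)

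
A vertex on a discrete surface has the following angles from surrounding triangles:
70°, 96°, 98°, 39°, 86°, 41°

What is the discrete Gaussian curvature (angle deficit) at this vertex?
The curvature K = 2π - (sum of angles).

Sum of angles = 430°. K = 360° - 430° = -70° = -7π/18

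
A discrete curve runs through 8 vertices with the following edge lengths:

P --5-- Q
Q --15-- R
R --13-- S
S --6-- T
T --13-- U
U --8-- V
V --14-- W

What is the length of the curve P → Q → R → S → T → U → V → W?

Arc length = 5 + 15 + 13 + 6 + 13 + 8 + 14 = 74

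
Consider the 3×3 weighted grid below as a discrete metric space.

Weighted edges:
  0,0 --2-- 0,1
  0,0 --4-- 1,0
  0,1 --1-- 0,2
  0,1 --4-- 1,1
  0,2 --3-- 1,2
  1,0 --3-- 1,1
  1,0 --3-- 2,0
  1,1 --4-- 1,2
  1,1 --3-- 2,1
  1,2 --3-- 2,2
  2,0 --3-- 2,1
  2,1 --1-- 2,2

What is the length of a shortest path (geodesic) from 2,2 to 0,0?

Shortest path: 2,2 → 1,2 → 0,2 → 0,1 → 0,0, total weight = 9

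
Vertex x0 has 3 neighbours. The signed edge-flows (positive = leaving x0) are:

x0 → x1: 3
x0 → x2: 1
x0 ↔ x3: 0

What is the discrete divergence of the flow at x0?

Divergence = sum of outgoing flows = 3 + 1 + 0 = 4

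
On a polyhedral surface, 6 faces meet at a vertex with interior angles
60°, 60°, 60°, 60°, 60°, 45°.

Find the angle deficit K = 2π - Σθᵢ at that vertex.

Sum of angles = 345°. K = 360° - 345° = 15° = π/12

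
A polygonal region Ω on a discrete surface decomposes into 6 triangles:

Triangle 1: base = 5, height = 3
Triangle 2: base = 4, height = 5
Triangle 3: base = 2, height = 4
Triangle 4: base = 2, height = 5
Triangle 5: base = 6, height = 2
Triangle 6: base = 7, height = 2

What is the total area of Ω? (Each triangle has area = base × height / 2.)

(1/2)×5×3 + (1/2)×4×5 + (1/2)×2×4 + (1/2)×2×5 + (1/2)×6×2 + (1/2)×7×2 = 39.5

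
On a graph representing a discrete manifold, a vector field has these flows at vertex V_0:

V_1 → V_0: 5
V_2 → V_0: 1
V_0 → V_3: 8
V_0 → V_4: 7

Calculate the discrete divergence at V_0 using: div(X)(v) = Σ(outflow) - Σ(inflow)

Divergence = sum of outgoing flows = (-5) + (-1) + 8 + 7 = 9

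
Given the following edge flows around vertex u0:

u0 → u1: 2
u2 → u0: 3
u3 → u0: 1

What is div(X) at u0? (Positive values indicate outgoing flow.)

Divergence = sum of outgoing flows = 2 + (-3) + (-1) = -2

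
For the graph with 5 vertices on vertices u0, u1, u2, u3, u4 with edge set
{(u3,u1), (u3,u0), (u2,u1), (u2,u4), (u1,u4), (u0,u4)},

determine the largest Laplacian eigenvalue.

Degrees: deg(u0) = 2, deg(u1) = 3, deg(u2) = 2, deg(u3) = 2, deg(u4) = 3.
L = D − A with rows/columns ordered (u0, u1, u2, u3, u4):
  [ 2,  0,  0, -1, -1]
  [ 0,  3, -1, -1, -1]
  [ 0, -1,  2,  0, -1]
  [-1, -1,  0,  2,  0]
  [-1, -1, -1,  0,  3]
Characteristic polynomial: det(λI − L) = λ(λ² − 5λ + 5)(λ² − 7λ + 11).
Roots: λ = 0; (λ² − 5λ + 5) = 0 ⇒ λ = (5 ± √5)/2 ≈ 1.382, 3.618; (λ² − 7λ + 11) = 0 ⇒ λ = (7 ± √5)/2 ≈ 2.382, 4.618.
(Check: the roots sum (with multiplicity) to 12, matching trace L = Σdeg = 2·6 = 12.)
Laplacian eigenvalues: [0.0, 1.382, 2.382, 3.618, 4.618]. Largest eigenvalue (spectral radius) = 4.618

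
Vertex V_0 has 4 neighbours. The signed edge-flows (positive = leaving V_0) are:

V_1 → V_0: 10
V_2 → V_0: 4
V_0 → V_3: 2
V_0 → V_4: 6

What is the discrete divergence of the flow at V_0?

Divergence = sum of outgoing flows = (-10) + (-4) + 2 + 6 = -6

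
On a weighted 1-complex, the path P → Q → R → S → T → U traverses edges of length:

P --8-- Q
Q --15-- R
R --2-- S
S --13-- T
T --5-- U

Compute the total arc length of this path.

Arc length = 8 + 15 + 2 + 13 + 5 = 43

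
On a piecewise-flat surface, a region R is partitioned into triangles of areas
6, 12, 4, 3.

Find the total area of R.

6 + 12 + 4 + 3 = 25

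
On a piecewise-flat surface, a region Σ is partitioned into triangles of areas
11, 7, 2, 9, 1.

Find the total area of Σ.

11 + 7 + 2 + 9 + 1 = 30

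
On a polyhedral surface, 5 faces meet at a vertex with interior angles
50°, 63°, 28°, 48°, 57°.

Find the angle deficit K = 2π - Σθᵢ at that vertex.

Sum of angles = 246°. K = 360° - 246° = 114° = 19π/30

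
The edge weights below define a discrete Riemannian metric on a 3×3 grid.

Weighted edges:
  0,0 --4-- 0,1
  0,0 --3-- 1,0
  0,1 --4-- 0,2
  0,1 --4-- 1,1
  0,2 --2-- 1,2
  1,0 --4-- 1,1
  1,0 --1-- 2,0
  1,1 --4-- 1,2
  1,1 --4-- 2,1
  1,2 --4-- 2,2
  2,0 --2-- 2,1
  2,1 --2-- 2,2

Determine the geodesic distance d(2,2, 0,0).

Shortest path: 2,2 → 2,1 → 2,0 → 1,0 → 0,0, total weight = 8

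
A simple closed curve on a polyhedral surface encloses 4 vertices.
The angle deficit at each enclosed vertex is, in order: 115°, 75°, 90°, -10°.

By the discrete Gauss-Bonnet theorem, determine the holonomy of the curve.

Holonomy = total enclosed curvature = 115° + 75° + 90° + (-10°) = 270°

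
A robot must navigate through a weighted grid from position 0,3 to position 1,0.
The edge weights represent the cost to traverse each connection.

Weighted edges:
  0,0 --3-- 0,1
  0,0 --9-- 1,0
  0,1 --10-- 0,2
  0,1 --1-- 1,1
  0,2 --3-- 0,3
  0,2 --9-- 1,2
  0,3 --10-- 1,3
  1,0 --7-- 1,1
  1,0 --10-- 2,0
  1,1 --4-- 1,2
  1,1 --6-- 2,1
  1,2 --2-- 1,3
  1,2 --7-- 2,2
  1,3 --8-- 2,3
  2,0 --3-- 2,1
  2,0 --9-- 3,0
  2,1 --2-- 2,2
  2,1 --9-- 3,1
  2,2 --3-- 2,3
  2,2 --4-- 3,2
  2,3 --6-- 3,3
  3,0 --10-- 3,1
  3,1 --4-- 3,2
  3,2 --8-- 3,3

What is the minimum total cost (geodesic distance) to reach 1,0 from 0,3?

Shortest path: 0,3 → 0,2 → 0,1 → 1,1 → 1,0, total weight = 21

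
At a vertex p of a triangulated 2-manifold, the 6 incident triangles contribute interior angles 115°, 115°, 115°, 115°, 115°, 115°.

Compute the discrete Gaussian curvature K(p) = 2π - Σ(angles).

Sum of angles = 690°. K = 360° - 690° = -330° = -11π/6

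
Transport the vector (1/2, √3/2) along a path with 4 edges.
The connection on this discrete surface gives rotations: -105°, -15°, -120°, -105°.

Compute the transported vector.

Total rotation: (-105°) + (-15°) + (-120°) + (-105°) = -345° ≡ 15° (mod 360°). Final vector: (0.2588, 0.9659)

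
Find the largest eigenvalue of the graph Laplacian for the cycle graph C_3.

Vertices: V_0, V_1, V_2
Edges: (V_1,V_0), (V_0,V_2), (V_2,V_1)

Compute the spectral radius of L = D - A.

The cycle graph C_n has Laplacian eigenvalues λ_k = 2 − 2cos(2πk/n), k = 0, 1, …, n−1. Here n = 3:
k=0: 2 − 2cos(0) = 0.0; k=1: 2 − 2cos(2π/3) = 3.0; k=2: 2 − 2cos(4π/3) = 3.0.
Laplacian eigenvalues: [0.0, 3.0, 3.0]. Largest eigenvalue (spectral radius) = 3.0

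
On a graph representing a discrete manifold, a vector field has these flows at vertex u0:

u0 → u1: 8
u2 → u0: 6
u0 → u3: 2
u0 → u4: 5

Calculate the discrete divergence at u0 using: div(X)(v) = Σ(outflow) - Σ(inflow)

Divergence = sum of outgoing flows = 8 + (-6) + 2 + 5 = 9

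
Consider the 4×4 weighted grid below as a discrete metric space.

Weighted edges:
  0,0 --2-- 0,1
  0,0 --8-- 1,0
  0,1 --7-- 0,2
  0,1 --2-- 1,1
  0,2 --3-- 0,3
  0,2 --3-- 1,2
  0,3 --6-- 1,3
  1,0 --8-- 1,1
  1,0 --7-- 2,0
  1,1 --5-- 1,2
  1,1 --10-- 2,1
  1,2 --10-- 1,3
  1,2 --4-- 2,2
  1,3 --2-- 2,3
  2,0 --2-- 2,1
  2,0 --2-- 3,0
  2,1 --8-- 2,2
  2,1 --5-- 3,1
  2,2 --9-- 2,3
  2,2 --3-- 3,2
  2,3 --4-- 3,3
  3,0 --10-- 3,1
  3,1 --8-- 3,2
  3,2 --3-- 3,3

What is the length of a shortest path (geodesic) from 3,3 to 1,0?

Shortest path: 3,3 → 3,2 → 2,2 → 1,2 → 1,1 → 1,0, total weight = 23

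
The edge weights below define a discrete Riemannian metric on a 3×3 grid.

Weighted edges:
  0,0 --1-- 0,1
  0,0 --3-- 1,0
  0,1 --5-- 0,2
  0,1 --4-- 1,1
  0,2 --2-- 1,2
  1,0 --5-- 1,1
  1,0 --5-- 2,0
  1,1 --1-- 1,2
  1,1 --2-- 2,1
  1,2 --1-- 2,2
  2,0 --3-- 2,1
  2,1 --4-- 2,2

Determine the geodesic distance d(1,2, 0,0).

Shortest path: 1,2 → 1,1 → 0,1 → 0,0, total weight = 6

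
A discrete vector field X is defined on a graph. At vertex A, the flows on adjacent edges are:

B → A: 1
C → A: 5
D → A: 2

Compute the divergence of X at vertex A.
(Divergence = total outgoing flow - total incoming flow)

Divergence = sum of outgoing flows = (-1) + (-5) + (-2) = -8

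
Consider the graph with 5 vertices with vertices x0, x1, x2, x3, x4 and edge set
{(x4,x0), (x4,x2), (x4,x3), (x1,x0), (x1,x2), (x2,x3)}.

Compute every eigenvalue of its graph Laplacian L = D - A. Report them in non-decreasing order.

Degrees: deg(x0) = 2, deg(x1) = 2, deg(x2) = 3, deg(x3) = 2, deg(x4) = 3.
L = D − A with rows/columns ordered (x0, x1, x2, x3, x4):
  [ 2, -1,  0,  0, -1]
  [-1,  2, -1,  0,  0]
  [ 0, -1,  3, -1, -1]
  [ 0,  0, -1,  2, -1]
  [-1,  0, -1, -1,  3]
Characteristic polynomial: det(λI − L) = λ(λ² − 5λ + 5)(λ² − 7λ + 11).
Roots: λ = 0; (λ² − 5λ + 5) = 0 ⇒ λ = (5 ± √5)/2 ≈ 1.382, 3.618; (λ² − 7λ + 11) = 0 ⇒ λ = (7 ± √5)/2 ≈ 2.382, 4.618.
(Check: the roots sum (with multiplicity) to 12, matching trace L = Σdeg = 2·6 = 12.)
Laplacian eigenvalues (increasing order): [0.0, 1.382, 2.382, 3.618, 4.618]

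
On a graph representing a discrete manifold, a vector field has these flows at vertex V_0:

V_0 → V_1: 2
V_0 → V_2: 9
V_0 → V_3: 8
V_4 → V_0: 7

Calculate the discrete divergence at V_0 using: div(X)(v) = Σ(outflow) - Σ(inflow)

Divergence = sum of outgoing flows = 2 + 9 + 8 + (-7) = 12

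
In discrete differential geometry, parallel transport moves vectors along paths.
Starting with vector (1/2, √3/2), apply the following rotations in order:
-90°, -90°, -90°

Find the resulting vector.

Total rotation: (-90°) + (-90°) + (-90°) = -270° ≡ 90° (mod 360°). Final vector: (-0.8660, 0.5000)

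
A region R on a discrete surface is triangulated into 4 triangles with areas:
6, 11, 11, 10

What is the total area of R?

6 + 11 + 11 + 10 = 38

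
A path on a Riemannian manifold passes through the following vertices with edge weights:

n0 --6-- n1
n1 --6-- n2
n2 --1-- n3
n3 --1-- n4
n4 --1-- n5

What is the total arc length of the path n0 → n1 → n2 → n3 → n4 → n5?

Arc length = 6 + 6 + 1 + 1 + 1 = 15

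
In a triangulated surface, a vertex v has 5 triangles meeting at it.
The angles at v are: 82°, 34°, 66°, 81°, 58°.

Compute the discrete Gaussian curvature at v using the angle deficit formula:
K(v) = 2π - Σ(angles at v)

Sum of angles = 321°. K = 360° - 321° = 39° = 13π/60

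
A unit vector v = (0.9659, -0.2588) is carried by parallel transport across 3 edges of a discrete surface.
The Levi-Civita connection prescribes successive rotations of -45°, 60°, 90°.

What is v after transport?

Total rotation: (-45°) + 60° + 90° = 105°. Final vector: (0, 1)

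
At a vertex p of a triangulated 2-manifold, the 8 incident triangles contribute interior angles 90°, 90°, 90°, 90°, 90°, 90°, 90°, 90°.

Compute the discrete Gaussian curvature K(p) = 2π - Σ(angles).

Sum of angles = 720°. K = 360° - 720° = -360°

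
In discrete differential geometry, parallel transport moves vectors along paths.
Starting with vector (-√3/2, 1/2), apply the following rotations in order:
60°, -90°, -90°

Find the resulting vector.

Total rotation: 60° + (-90°) + (-90°) = -120°. Final vector: (0.8660, 0.5000)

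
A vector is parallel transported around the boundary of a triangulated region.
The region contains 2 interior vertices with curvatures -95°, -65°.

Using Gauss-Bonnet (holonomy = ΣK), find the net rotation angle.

Holonomy = total enclosed curvature = (-95°) + (-65°) = -160°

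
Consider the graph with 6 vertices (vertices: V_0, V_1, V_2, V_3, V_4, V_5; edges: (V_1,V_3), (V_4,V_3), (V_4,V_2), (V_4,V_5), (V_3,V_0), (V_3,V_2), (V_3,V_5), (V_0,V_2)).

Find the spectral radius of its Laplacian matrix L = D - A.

Degrees: deg(V_0) = 2, deg(V_1) = 1, deg(V_2) = 3, deg(V_3) = 5, deg(V_4) = 3, deg(V_5) = 2.
L = D − A with rows/columns ordered (V_0, V_1, V_2, V_3, V_4, V_5):
  [ 2,  0, -1, -1,  0,  0]
  [ 0,  1,  0, -1,  0,  0]
  [-1,  0,  3, -1, -1,  0]
  [-1, -1, -1,  5, -1, -1]
  [ 0,  0, -1, -1,  3, -1]
  [ 0,  0,  0, -1, -1,  2]
Characteristic polynomial: det(λI − L) = λ(λ − 1)(λ² − 6λ + 7)(λ − 3)(λ − 6).
Roots: λ = 0; (λ − 1) = 0 ⇒ λ = 1; (λ² − 6λ + 7) = 0 ⇒ λ = 3 ± √2 ≈ 1.5858, 4.4142; (λ − 3) = 0 ⇒ λ = 3; (λ − 6) = 0 ⇒ λ = 6.
(Check: the roots sum (with multiplicity) to 16, matching trace L = Σdeg = 2·8 = 16.)
Laplacian eigenvalues: [0.0, 1.0, 1.5858, 3.0, 4.4142, 6.0]. Largest eigenvalue (spectral radius) = 6.0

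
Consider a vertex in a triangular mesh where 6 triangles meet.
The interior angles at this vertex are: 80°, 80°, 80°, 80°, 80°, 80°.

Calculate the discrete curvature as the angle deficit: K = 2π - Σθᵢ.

Sum of angles = 480°. K = 360° - 480° = -120° = -2π/3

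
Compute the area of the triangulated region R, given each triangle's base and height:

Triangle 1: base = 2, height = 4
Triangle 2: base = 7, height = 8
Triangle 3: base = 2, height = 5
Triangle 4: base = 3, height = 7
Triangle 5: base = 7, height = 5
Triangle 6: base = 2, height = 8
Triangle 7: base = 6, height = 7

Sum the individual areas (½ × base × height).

(1/2)×2×4 + (1/2)×7×8 + (1/2)×2×5 + (1/2)×3×7 + (1/2)×7×5 + (1/2)×2×8 + (1/2)×6×7 = 94.0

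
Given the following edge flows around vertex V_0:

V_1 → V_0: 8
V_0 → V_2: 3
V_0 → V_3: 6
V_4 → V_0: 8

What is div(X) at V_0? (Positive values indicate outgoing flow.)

Divergence = sum of outgoing flows = (-8) + 3 + 6 + (-8) = -7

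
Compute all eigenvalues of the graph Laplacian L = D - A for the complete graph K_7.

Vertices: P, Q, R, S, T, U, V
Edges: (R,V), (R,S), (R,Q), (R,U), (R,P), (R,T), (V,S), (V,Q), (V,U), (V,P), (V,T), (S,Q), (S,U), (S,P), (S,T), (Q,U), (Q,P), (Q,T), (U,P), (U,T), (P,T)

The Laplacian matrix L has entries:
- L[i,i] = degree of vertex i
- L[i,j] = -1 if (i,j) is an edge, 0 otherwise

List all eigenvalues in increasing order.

For the complete graph K_n, L = nI − J (J = all-ones matrix). J has eigenvalues n (once, eigenvector 𝟙) and 0 (multiplicity n−1), so L has eigenvalues 0 (once) and n (multiplicity n−1). Here n = 7: eigenvalue 0 once and 7 with multiplicity 6.
Laplacian eigenvalues (increasing order): [0.0, 7.0, 7.0, 7.0, 7.0, 7.0, 7.0]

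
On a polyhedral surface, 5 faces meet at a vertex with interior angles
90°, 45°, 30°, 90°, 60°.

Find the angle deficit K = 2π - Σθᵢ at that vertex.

Sum of angles = 315°. K = 360° - 315° = 45°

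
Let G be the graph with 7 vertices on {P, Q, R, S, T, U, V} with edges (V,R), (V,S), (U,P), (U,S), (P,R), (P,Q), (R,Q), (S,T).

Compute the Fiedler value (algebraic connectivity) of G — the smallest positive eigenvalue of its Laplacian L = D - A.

Degrees: deg(P) = 3, deg(Q) = 2, deg(R) = 3, deg(S) = 3, deg(T) = 1, deg(U) = 2, deg(V) = 2.
L = D − A with rows/columns ordered (P, Q, R, S, T, U, V):
  [ 3, -1, -1,  0,  0, -1,  0]
  [-1,  2, -1,  0,  0,  0,  0]
  [-1, -1,  3,  0,  0,  0, -1]
  [ 0,  0,  0,  3, -1, -1, -1]
  [ 0,  0,  0, -1,  1,  0,  0]
  [-1,  0,  0, -1,  0,  2,  0]
  [ 0,  0, -1, -1,  0,  0,  2]
Characteristic polynomial: det(λI − L) = λ(λ² − 4λ + 2)(λ² − 6λ + 7)².
Roots: λ = 0; (λ² − 4λ + 2) = 0 ⇒ λ = 2 ± √2 ≈ 0.5858, 3.4142; (λ² − 6λ + 7) = 0 ⇒ λ = 3 ± √2 ≈ 1.5858, 4.4142 (multiplicity 2).
(Check: the roots sum (with multiplicity) to 16, matching trace L = Σdeg = 2·8 = 16.)
Laplacian eigenvalues: [0.0, 0.5858, 1.5858, 1.5858, 3.4142, 4.4142, 4.4142]. Algebraic connectivity (smallest non-zero eigenvalue) = 0.5858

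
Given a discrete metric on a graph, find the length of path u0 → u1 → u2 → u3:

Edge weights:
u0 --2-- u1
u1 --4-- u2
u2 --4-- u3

Arc length = 2 + 4 + 4 = 10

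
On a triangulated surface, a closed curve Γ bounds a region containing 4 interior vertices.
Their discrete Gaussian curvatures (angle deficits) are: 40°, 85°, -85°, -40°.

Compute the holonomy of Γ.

Holonomy = total enclosed curvature = 40° + 85° + (-85°) + (-40°) = 0°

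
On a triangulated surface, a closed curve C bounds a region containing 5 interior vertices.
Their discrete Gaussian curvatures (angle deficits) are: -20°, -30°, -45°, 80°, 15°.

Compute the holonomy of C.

Holonomy = total enclosed curvature = (-20°) + (-30°) + (-45°) + 80° + 15° = 0°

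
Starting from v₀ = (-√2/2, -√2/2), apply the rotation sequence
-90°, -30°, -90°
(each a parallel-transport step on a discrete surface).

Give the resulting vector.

Total rotation: (-90°) + (-30°) + (-90°) = -210° ≡ 150° (mod 360°). Final vector: (0.9659, 0.2588)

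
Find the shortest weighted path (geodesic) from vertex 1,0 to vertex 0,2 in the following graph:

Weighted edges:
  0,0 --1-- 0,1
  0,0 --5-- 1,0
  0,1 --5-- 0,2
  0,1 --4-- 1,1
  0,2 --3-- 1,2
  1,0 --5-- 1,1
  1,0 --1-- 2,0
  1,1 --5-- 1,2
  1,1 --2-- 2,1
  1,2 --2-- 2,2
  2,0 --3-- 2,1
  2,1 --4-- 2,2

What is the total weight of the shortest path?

Shortest path: 1,0 → 0,0 → 0,1 → 0,2, total weight = 11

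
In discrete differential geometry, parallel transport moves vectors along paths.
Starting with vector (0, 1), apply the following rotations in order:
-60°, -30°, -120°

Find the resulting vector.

Total rotation: (-60°) + (-30°) + (-120°) = -210° ≡ 150° (mod 360°). Final vector: (-0.5000, -0.8660)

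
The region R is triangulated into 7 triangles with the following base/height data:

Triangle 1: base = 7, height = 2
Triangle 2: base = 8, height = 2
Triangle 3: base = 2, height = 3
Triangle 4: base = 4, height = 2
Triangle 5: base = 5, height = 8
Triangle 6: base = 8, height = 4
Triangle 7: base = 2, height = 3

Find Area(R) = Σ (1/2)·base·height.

(1/2)×7×2 + (1/2)×8×2 + (1/2)×2×3 + (1/2)×4×2 + (1/2)×5×8 + (1/2)×8×4 + (1/2)×2×3 = 61.0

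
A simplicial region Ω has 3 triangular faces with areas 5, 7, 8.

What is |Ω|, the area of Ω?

5 + 7 + 8 = 20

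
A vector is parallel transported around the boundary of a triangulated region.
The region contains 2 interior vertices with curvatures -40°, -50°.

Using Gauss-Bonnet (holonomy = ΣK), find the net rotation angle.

Holonomy = total enclosed curvature = (-40°) + (-50°) = -90°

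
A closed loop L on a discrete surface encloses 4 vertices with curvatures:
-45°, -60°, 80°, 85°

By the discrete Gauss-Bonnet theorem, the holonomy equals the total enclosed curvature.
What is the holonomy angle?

Holonomy = total enclosed curvature = (-45°) + (-60°) + 80° + 85° = 60°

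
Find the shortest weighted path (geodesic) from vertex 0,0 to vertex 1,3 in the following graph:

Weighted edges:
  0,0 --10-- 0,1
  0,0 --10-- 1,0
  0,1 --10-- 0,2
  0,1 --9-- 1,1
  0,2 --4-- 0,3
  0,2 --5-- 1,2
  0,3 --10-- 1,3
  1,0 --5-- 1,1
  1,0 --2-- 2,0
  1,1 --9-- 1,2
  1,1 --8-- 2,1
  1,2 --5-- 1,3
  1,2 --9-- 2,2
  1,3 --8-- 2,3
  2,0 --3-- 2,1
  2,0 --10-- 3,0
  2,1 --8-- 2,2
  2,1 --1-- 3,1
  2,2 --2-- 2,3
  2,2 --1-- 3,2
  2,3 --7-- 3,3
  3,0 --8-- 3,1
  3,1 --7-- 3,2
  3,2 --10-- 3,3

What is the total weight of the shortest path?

Shortest path: 0,0 → 1,0 → 1,1 → 1,2 → 1,3, total weight = 29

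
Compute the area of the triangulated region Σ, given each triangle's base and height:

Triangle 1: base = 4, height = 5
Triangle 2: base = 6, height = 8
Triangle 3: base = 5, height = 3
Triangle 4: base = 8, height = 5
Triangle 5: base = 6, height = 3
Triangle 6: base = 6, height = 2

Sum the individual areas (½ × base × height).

(1/2)×4×5 + (1/2)×6×8 + (1/2)×5×3 + (1/2)×8×5 + (1/2)×6×3 + (1/2)×6×2 = 76.5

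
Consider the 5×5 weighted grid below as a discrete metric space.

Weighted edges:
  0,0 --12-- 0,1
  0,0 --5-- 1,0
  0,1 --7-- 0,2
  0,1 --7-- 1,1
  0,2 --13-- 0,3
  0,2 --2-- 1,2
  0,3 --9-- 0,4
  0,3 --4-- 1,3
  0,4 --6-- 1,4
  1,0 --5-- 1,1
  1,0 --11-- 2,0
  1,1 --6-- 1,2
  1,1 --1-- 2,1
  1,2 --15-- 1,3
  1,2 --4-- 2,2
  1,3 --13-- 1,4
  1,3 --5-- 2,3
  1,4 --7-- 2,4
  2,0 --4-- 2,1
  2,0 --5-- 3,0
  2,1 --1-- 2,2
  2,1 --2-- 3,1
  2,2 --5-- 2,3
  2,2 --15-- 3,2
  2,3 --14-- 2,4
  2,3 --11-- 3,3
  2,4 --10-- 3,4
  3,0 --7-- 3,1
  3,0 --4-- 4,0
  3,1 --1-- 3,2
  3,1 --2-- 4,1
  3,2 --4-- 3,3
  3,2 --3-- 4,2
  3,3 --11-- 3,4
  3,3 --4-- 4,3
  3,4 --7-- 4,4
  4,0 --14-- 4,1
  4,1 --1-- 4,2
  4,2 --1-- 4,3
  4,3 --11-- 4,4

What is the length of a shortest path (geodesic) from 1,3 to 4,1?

Shortest path: 1,3 → 2,3 → 2,2 → 2,1 → 3,1 → 4,1, total weight = 15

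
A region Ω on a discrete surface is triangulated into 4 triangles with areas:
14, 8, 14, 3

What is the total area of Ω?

14 + 8 + 14 + 3 = 39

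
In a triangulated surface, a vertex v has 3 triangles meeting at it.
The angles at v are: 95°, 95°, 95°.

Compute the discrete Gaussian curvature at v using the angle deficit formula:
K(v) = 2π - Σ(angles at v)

Sum of angles = 285°. K = 360° - 285° = 75° = 5π/12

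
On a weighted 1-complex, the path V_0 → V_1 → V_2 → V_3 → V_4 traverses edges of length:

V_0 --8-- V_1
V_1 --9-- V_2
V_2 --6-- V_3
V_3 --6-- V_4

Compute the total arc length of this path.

Arc length = 8 + 9 + 6 + 6 = 29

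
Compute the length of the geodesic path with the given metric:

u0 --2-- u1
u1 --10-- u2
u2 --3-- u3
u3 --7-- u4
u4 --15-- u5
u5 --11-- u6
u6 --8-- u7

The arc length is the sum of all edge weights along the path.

Arc length = 2 + 10 + 3 + 7 + 15 + 11 + 8 = 56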